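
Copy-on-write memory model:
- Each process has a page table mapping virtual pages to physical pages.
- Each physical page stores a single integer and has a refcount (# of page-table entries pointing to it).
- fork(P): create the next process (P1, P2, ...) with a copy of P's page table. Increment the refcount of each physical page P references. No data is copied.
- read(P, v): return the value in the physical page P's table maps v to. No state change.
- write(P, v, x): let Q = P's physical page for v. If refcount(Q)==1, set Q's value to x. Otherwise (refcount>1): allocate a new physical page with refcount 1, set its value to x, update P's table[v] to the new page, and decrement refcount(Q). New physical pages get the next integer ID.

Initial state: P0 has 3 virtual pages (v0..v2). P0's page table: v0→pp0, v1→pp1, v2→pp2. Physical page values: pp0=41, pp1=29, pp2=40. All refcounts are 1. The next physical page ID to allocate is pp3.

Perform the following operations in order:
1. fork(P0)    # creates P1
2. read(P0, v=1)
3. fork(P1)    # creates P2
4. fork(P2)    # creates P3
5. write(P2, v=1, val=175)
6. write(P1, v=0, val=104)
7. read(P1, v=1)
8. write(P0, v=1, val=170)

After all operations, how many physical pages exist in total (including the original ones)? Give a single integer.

Answer: 6

Derivation:
Op 1: fork(P0) -> P1. 3 ppages; refcounts: pp0:2 pp1:2 pp2:2
Op 2: read(P0, v1) -> 29. No state change.
Op 3: fork(P1) -> P2. 3 ppages; refcounts: pp0:3 pp1:3 pp2:3
Op 4: fork(P2) -> P3. 3 ppages; refcounts: pp0:4 pp1:4 pp2:4
Op 5: write(P2, v1, 175). refcount(pp1)=4>1 -> COPY to pp3. 4 ppages; refcounts: pp0:4 pp1:3 pp2:4 pp3:1
Op 6: write(P1, v0, 104). refcount(pp0)=4>1 -> COPY to pp4. 5 ppages; refcounts: pp0:3 pp1:3 pp2:4 pp3:1 pp4:1
Op 7: read(P1, v1) -> 29. No state change.
Op 8: write(P0, v1, 170). refcount(pp1)=3>1 -> COPY to pp5. 6 ppages; refcounts: pp0:3 pp1:2 pp2:4 pp3:1 pp4:1 pp5:1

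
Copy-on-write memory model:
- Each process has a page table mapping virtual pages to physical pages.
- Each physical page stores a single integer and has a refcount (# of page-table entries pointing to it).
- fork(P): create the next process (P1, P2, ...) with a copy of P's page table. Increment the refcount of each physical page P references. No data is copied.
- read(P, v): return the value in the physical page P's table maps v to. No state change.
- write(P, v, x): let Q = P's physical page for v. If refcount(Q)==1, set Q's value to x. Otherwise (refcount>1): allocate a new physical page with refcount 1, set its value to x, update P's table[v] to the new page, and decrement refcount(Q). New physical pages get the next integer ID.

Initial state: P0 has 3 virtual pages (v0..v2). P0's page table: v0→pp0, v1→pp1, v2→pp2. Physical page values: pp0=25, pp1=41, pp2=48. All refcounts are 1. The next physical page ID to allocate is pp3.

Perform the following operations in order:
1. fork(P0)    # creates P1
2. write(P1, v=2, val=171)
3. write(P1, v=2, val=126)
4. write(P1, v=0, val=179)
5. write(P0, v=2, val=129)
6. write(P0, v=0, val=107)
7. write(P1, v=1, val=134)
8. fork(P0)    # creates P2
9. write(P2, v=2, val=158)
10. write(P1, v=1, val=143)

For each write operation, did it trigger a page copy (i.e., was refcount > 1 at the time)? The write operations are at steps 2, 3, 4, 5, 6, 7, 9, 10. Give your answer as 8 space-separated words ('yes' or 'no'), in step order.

Op 1: fork(P0) -> P1. 3 ppages; refcounts: pp0:2 pp1:2 pp2:2
Op 2: write(P1, v2, 171). refcount(pp2)=2>1 -> COPY to pp3. 4 ppages; refcounts: pp0:2 pp1:2 pp2:1 pp3:1
Op 3: write(P1, v2, 126). refcount(pp3)=1 -> write in place. 4 ppages; refcounts: pp0:2 pp1:2 pp2:1 pp3:1
Op 4: write(P1, v0, 179). refcount(pp0)=2>1 -> COPY to pp4. 5 ppages; refcounts: pp0:1 pp1:2 pp2:1 pp3:1 pp4:1
Op 5: write(P0, v2, 129). refcount(pp2)=1 -> write in place. 5 ppages; refcounts: pp0:1 pp1:2 pp2:1 pp3:1 pp4:1
Op 6: write(P0, v0, 107). refcount(pp0)=1 -> write in place. 5 ppages; refcounts: pp0:1 pp1:2 pp2:1 pp3:1 pp4:1
Op 7: write(P1, v1, 134). refcount(pp1)=2>1 -> COPY to pp5. 6 ppages; refcounts: pp0:1 pp1:1 pp2:1 pp3:1 pp4:1 pp5:1
Op 8: fork(P0) -> P2. 6 ppages; refcounts: pp0:2 pp1:2 pp2:2 pp3:1 pp4:1 pp5:1
Op 9: write(P2, v2, 158). refcount(pp2)=2>1 -> COPY to pp6. 7 ppages; refcounts: pp0:2 pp1:2 pp2:1 pp3:1 pp4:1 pp5:1 pp6:1
Op 10: write(P1, v1, 143). refcount(pp5)=1 -> write in place. 7 ppages; refcounts: pp0:2 pp1:2 pp2:1 pp3:1 pp4:1 pp5:1 pp6:1

yes no yes no no yes yes no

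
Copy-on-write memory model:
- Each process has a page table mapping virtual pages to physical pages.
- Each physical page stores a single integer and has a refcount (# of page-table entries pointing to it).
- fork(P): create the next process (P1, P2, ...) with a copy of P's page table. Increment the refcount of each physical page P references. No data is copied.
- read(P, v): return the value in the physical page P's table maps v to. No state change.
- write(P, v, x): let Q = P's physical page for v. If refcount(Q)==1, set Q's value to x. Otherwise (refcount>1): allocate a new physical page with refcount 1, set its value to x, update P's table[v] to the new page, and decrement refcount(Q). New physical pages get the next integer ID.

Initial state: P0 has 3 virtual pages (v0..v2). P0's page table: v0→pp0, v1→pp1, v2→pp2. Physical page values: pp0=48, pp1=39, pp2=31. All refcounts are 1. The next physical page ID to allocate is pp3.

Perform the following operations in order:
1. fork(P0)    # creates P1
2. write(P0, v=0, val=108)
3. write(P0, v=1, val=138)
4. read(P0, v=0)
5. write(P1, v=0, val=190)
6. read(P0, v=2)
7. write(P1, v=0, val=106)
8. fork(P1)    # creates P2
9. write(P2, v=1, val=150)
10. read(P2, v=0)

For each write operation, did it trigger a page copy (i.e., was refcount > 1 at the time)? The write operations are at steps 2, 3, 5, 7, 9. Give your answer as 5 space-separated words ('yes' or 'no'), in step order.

Op 1: fork(P0) -> P1. 3 ppages; refcounts: pp0:2 pp1:2 pp2:2
Op 2: write(P0, v0, 108). refcount(pp0)=2>1 -> COPY to pp3. 4 ppages; refcounts: pp0:1 pp1:2 pp2:2 pp3:1
Op 3: write(P0, v1, 138). refcount(pp1)=2>1 -> COPY to pp4. 5 ppages; refcounts: pp0:1 pp1:1 pp2:2 pp3:1 pp4:1
Op 4: read(P0, v0) -> 108. No state change.
Op 5: write(P1, v0, 190). refcount(pp0)=1 -> write in place. 5 ppages; refcounts: pp0:1 pp1:1 pp2:2 pp3:1 pp4:1
Op 6: read(P0, v2) -> 31. No state change.
Op 7: write(P1, v0, 106). refcount(pp0)=1 -> write in place. 5 ppages; refcounts: pp0:1 pp1:1 pp2:2 pp3:1 pp4:1
Op 8: fork(P1) -> P2. 5 ppages; refcounts: pp0:2 pp1:2 pp2:3 pp3:1 pp4:1
Op 9: write(P2, v1, 150). refcount(pp1)=2>1 -> COPY to pp5. 6 ppages; refcounts: pp0:2 pp1:1 pp2:3 pp3:1 pp4:1 pp5:1
Op 10: read(P2, v0) -> 106. No state change.

yes yes no no yes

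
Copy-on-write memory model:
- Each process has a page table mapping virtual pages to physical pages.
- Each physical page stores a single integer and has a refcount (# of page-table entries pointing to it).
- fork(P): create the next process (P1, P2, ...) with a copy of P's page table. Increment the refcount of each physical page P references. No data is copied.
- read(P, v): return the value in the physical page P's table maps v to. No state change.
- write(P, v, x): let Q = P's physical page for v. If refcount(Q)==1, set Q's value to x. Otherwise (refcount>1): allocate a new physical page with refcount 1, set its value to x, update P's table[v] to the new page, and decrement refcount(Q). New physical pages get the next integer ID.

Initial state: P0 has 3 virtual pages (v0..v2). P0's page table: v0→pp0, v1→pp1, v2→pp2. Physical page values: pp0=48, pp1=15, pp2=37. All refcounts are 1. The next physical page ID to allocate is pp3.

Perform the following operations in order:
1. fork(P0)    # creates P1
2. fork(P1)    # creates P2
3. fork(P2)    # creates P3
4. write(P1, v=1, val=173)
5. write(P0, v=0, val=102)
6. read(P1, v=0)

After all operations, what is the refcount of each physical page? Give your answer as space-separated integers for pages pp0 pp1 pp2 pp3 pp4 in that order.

Answer: 3 3 4 1 1

Derivation:
Op 1: fork(P0) -> P1. 3 ppages; refcounts: pp0:2 pp1:2 pp2:2
Op 2: fork(P1) -> P2. 3 ppages; refcounts: pp0:3 pp1:3 pp2:3
Op 3: fork(P2) -> P3. 3 ppages; refcounts: pp0:4 pp1:4 pp2:4
Op 4: write(P1, v1, 173). refcount(pp1)=4>1 -> COPY to pp3. 4 ppages; refcounts: pp0:4 pp1:3 pp2:4 pp3:1
Op 5: write(P0, v0, 102). refcount(pp0)=4>1 -> COPY to pp4. 5 ppages; refcounts: pp0:3 pp1:3 pp2:4 pp3:1 pp4:1
Op 6: read(P1, v0) -> 48. No state change.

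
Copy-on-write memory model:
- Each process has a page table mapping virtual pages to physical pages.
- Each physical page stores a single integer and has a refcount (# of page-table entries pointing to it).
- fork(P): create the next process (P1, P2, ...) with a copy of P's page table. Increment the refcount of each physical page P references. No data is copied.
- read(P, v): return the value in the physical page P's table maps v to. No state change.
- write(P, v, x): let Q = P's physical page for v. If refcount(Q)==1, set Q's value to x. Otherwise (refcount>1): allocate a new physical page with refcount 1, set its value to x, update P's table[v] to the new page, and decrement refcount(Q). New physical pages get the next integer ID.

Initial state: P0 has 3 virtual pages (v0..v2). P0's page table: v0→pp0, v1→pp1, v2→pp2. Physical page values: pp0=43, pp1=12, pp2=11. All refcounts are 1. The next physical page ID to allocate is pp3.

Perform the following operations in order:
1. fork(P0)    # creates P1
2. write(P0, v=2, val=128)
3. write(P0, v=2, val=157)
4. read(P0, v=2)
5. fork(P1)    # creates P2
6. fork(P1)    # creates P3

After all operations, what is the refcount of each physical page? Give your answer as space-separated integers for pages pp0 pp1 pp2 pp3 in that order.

Answer: 4 4 3 1

Derivation:
Op 1: fork(P0) -> P1. 3 ppages; refcounts: pp0:2 pp1:2 pp2:2
Op 2: write(P0, v2, 128). refcount(pp2)=2>1 -> COPY to pp3. 4 ppages; refcounts: pp0:2 pp1:2 pp2:1 pp3:1
Op 3: write(P0, v2, 157). refcount(pp3)=1 -> write in place. 4 ppages; refcounts: pp0:2 pp1:2 pp2:1 pp3:1
Op 4: read(P0, v2) -> 157. No state change.
Op 5: fork(P1) -> P2. 4 ppages; refcounts: pp0:3 pp1:3 pp2:2 pp3:1
Op 6: fork(P1) -> P3. 4 ppages; refcounts: pp0:4 pp1:4 pp2:3 pp3:1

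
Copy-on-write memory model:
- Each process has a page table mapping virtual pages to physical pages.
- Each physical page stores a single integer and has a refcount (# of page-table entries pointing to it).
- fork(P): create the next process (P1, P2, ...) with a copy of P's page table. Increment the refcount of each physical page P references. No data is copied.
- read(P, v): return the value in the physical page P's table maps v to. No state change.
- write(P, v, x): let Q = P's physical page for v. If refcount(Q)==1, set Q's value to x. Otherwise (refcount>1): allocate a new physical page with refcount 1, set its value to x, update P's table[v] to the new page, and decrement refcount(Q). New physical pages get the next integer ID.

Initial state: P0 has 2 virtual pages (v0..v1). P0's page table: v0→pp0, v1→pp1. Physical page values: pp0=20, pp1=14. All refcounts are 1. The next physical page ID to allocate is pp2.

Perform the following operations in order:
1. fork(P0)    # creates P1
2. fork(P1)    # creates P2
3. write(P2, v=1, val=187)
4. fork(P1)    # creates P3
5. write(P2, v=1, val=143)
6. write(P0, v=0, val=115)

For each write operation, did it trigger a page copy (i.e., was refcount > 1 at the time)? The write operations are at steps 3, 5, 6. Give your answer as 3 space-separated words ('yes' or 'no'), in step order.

Op 1: fork(P0) -> P1. 2 ppages; refcounts: pp0:2 pp1:2
Op 2: fork(P1) -> P2. 2 ppages; refcounts: pp0:3 pp1:3
Op 3: write(P2, v1, 187). refcount(pp1)=3>1 -> COPY to pp2. 3 ppages; refcounts: pp0:3 pp1:2 pp2:1
Op 4: fork(P1) -> P3. 3 ppages; refcounts: pp0:4 pp1:3 pp2:1
Op 5: write(P2, v1, 143). refcount(pp2)=1 -> write in place. 3 ppages; refcounts: pp0:4 pp1:3 pp2:1
Op 6: write(P0, v0, 115). refcount(pp0)=4>1 -> COPY to pp3. 4 ppages; refcounts: pp0:3 pp1:3 pp2:1 pp3:1

yes no yes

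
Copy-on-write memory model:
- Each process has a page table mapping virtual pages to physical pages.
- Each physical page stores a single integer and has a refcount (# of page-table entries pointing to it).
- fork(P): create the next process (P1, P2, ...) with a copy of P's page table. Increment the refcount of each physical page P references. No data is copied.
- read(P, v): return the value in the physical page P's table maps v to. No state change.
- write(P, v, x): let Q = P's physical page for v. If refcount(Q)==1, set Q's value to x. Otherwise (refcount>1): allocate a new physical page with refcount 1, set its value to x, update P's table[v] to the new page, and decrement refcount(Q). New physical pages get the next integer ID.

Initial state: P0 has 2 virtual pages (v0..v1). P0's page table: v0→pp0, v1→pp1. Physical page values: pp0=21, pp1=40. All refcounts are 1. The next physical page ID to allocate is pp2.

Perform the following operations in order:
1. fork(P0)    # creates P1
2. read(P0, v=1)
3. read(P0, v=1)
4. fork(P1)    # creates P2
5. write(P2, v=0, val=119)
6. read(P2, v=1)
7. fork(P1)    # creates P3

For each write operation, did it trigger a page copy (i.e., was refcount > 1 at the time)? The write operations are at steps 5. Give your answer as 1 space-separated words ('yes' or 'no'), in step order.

Op 1: fork(P0) -> P1. 2 ppages; refcounts: pp0:2 pp1:2
Op 2: read(P0, v1) -> 40. No state change.
Op 3: read(P0, v1) -> 40. No state change.
Op 4: fork(P1) -> P2. 2 ppages; refcounts: pp0:3 pp1:3
Op 5: write(P2, v0, 119). refcount(pp0)=3>1 -> COPY to pp2. 3 ppages; refcounts: pp0:2 pp1:3 pp2:1
Op 6: read(P2, v1) -> 40. No state change.
Op 7: fork(P1) -> P3. 3 ppages; refcounts: pp0:3 pp1:4 pp2:1

yes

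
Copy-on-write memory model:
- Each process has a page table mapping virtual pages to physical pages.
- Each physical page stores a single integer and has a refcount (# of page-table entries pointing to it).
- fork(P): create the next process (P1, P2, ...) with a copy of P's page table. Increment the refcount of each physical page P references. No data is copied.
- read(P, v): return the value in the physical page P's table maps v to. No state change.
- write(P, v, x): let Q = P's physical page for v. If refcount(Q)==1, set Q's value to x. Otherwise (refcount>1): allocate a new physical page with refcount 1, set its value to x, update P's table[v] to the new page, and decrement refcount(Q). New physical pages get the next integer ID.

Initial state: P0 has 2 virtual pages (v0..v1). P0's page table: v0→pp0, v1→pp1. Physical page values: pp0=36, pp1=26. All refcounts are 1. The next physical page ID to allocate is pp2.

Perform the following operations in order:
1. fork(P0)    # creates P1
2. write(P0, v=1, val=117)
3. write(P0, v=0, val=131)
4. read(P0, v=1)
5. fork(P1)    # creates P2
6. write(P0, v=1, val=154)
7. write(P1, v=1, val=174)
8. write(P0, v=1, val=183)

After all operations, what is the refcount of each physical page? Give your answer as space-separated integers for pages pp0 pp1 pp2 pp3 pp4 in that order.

Op 1: fork(P0) -> P1. 2 ppages; refcounts: pp0:2 pp1:2
Op 2: write(P0, v1, 117). refcount(pp1)=2>1 -> COPY to pp2. 3 ppages; refcounts: pp0:2 pp1:1 pp2:1
Op 3: write(P0, v0, 131). refcount(pp0)=2>1 -> COPY to pp3. 4 ppages; refcounts: pp0:1 pp1:1 pp2:1 pp3:1
Op 4: read(P0, v1) -> 117. No state change.
Op 5: fork(P1) -> P2. 4 ppages; refcounts: pp0:2 pp1:2 pp2:1 pp3:1
Op 6: write(P0, v1, 154). refcount(pp2)=1 -> write in place. 4 ppages; refcounts: pp0:2 pp1:2 pp2:1 pp3:1
Op 7: write(P1, v1, 174). refcount(pp1)=2>1 -> COPY to pp4. 5 ppages; refcounts: pp0:2 pp1:1 pp2:1 pp3:1 pp4:1
Op 8: write(P0, v1, 183). refcount(pp2)=1 -> write in place. 5 ppages; refcounts: pp0:2 pp1:1 pp2:1 pp3:1 pp4:1

Answer: 2 1 1 1 1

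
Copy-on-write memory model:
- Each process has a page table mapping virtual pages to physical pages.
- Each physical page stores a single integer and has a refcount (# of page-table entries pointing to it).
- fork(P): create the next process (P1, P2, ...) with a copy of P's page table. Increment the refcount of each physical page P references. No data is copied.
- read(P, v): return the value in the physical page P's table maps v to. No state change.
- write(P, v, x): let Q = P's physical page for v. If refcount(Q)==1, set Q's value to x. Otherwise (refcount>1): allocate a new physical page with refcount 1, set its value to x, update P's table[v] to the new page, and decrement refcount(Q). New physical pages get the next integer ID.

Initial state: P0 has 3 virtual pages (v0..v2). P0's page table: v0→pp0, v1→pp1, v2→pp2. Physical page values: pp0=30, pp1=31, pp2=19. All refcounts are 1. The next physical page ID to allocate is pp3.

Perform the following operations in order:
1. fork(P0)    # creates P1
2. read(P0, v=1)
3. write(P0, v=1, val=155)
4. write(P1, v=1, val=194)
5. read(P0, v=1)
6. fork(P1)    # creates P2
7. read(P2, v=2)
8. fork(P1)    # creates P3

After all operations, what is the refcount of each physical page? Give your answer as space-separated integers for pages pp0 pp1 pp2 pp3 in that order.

Answer: 4 3 4 1

Derivation:
Op 1: fork(P0) -> P1. 3 ppages; refcounts: pp0:2 pp1:2 pp2:2
Op 2: read(P0, v1) -> 31. No state change.
Op 3: write(P0, v1, 155). refcount(pp1)=2>1 -> COPY to pp3. 4 ppages; refcounts: pp0:2 pp1:1 pp2:2 pp3:1
Op 4: write(P1, v1, 194). refcount(pp1)=1 -> write in place. 4 ppages; refcounts: pp0:2 pp1:1 pp2:2 pp3:1
Op 5: read(P0, v1) -> 155. No state change.
Op 6: fork(P1) -> P2. 4 ppages; refcounts: pp0:3 pp1:2 pp2:3 pp3:1
Op 7: read(P2, v2) -> 19. No state change.
Op 8: fork(P1) -> P3. 4 ppages; refcounts: pp0:4 pp1:3 pp2:4 pp3:1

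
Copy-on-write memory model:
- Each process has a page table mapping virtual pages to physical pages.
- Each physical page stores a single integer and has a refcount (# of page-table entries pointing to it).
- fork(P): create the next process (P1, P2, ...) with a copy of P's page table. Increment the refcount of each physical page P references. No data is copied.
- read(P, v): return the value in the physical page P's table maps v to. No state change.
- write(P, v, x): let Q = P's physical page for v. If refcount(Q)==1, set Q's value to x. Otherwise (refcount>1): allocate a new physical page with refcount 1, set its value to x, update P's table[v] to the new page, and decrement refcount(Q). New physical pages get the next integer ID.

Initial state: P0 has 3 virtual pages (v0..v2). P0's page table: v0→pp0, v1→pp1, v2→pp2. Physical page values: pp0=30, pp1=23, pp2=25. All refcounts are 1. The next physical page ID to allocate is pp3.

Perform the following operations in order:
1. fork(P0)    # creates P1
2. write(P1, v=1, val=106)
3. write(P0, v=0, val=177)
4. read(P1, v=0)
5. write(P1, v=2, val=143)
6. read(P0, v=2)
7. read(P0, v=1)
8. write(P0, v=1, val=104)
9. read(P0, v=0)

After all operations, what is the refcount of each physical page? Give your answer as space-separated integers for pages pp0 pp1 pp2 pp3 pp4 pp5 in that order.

Op 1: fork(P0) -> P1. 3 ppages; refcounts: pp0:2 pp1:2 pp2:2
Op 2: write(P1, v1, 106). refcount(pp1)=2>1 -> COPY to pp3. 4 ppages; refcounts: pp0:2 pp1:1 pp2:2 pp3:1
Op 3: write(P0, v0, 177). refcount(pp0)=2>1 -> COPY to pp4. 5 ppages; refcounts: pp0:1 pp1:1 pp2:2 pp3:1 pp4:1
Op 4: read(P1, v0) -> 30. No state change.
Op 5: write(P1, v2, 143). refcount(pp2)=2>1 -> COPY to pp5. 6 ppages; refcounts: pp0:1 pp1:1 pp2:1 pp3:1 pp4:1 pp5:1
Op 6: read(P0, v2) -> 25. No state change.
Op 7: read(P0, v1) -> 23. No state change.
Op 8: write(P0, v1, 104). refcount(pp1)=1 -> write in place. 6 ppages; refcounts: pp0:1 pp1:1 pp2:1 pp3:1 pp4:1 pp5:1
Op 9: read(P0, v0) -> 177. No state change.

Answer: 1 1 1 1 1 1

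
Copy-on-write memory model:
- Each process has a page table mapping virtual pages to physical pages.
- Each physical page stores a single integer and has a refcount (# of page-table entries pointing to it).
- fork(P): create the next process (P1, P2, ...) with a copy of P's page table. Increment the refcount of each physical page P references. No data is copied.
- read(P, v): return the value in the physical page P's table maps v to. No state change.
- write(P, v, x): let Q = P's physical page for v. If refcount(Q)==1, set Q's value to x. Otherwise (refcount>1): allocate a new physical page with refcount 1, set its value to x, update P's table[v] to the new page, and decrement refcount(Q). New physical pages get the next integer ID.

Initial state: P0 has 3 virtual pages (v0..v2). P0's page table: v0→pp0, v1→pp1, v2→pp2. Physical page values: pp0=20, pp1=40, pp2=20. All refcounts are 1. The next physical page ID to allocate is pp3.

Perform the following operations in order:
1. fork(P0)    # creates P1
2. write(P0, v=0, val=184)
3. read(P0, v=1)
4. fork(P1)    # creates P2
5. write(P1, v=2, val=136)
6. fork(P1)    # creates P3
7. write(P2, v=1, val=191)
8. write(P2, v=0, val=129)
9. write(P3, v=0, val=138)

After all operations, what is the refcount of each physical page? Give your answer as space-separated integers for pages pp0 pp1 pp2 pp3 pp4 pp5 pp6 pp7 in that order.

Answer: 1 3 2 1 2 1 1 1

Derivation:
Op 1: fork(P0) -> P1. 3 ppages; refcounts: pp0:2 pp1:2 pp2:2
Op 2: write(P0, v0, 184). refcount(pp0)=2>1 -> COPY to pp3. 4 ppages; refcounts: pp0:1 pp1:2 pp2:2 pp3:1
Op 3: read(P0, v1) -> 40. No state change.
Op 4: fork(P1) -> P2. 4 ppages; refcounts: pp0:2 pp1:3 pp2:3 pp3:1
Op 5: write(P1, v2, 136). refcount(pp2)=3>1 -> COPY to pp4. 5 ppages; refcounts: pp0:2 pp1:3 pp2:2 pp3:1 pp4:1
Op 6: fork(P1) -> P3. 5 ppages; refcounts: pp0:3 pp1:4 pp2:2 pp3:1 pp4:2
Op 7: write(P2, v1, 191). refcount(pp1)=4>1 -> COPY to pp5. 6 ppages; refcounts: pp0:3 pp1:3 pp2:2 pp3:1 pp4:2 pp5:1
Op 8: write(P2, v0, 129). refcount(pp0)=3>1 -> COPY to pp6. 7 ppages; refcounts: pp0:2 pp1:3 pp2:2 pp3:1 pp4:2 pp5:1 pp6:1
Op 9: write(P3, v0, 138). refcount(pp0)=2>1 -> COPY to pp7. 8 ppages; refcounts: pp0:1 pp1:3 pp2:2 pp3:1 pp4:2 pp5:1 pp6:1 pp7:1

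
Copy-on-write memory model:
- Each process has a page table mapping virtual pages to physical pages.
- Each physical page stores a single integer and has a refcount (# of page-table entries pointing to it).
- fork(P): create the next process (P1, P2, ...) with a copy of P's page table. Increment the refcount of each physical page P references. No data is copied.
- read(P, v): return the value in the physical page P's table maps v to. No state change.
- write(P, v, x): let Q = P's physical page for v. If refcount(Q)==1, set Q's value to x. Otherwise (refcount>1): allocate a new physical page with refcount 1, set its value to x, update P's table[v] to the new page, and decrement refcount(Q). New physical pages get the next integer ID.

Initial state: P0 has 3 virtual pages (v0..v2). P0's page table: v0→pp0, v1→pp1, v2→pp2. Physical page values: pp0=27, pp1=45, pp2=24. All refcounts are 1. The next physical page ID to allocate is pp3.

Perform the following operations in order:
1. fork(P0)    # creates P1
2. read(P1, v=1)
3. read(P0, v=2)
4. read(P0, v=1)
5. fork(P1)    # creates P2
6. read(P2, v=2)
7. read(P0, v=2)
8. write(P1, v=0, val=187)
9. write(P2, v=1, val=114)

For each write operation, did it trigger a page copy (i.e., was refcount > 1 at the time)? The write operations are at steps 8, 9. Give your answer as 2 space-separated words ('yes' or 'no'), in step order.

Op 1: fork(P0) -> P1. 3 ppages; refcounts: pp0:2 pp1:2 pp2:2
Op 2: read(P1, v1) -> 45. No state change.
Op 3: read(P0, v2) -> 24. No state change.
Op 4: read(P0, v1) -> 45. No state change.
Op 5: fork(P1) -> P2. 3 ppages; refcounts: pp0:3 pp1:3 pp2:3
Op 6: read(P2, v2) -> 24. No state change.
Op 7: read(P0, v2) -> 24. No state change.
Op 8: write(P1, v0, 187). refcount(pp0)=3>1 -> COPY to pp3. 4 ppages; refcounts: pp0:2 pp1:3 pp2:3 pp3:1
Op 9: write(P2, v1, 114). refcount(pp1)=3>1 -> COPY to pp4. 5 ppages; refcounts: pp0:2 pp1:2 pp2:3 pp3:1 pp4:1

yes yes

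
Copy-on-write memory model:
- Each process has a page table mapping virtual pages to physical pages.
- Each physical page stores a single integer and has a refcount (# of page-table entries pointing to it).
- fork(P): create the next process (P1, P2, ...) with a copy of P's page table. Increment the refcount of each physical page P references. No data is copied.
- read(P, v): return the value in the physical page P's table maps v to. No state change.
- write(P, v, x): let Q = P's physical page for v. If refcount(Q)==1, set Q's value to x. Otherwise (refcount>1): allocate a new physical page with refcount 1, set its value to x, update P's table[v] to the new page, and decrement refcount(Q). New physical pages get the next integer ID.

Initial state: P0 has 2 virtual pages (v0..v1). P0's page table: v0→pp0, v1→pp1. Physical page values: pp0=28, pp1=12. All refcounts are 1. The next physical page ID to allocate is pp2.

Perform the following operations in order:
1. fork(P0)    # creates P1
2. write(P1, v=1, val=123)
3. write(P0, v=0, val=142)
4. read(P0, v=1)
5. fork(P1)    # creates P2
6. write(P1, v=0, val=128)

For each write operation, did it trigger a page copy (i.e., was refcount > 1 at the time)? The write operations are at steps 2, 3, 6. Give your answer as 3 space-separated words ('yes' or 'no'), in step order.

Op 1: fork(P0) -> P1. 2 ppages; refcounts: pp0:2 pp1:2
Op 2: write(P1, v1, 123). refcount(pp1)=2>1 -> COPY to pp2. 3 ppages; refcounts: pp0:2 pp1:1 pp2:1
Op 3: write(P0, v0, 142). refcount(pp0)=2>1 -> COPY to pp3. 4 ppages; refcounts: pp0:1 pp1:1 pp2:1 pp3:1
Op 4: read(P0, v1) -> 12. No state change.
Op 5: fork(P1) -> P2. 4 ppages; refcounts: pp0:2 pp1:1 pp2:2 pp3:1
Op 6: write(P1, v0, 128). refcount(pp0)=2>1 -> COPY to pp4. 5 ppages; refcounts: pp0:1 pp1:1 pp2:2 pp3:1 pp4:1

yes yes yes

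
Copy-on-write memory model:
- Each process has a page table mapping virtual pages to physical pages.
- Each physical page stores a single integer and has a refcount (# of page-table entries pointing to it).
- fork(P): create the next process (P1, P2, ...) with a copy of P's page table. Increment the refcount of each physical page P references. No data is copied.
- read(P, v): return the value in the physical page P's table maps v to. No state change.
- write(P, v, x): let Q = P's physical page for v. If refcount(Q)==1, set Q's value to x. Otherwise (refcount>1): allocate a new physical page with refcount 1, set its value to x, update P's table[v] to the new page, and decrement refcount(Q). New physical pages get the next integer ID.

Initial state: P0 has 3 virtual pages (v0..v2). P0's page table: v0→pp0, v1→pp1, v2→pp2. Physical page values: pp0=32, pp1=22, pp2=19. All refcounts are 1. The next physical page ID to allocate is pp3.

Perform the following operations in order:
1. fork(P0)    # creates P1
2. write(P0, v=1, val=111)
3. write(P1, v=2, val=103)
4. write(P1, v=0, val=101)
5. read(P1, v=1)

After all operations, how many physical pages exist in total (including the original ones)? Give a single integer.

Op 1: fork(P0) -> P1. 3 ppages; refcounts: pp0:2 pp1:2 pp2:2
Op 2: write(P0, v1, 111). refcount(pp1)=2>1 -> COPY to pp3. 4 ppages; refcounts: pp0:2 pp1:1 pp2:2 pp3:1
Op 3: write(P1, v2, 103). refcount(pp2)=2>1 -> COPY to pp4. 5 ppages; refcounts: pp0:2 pp1:1 pp2:1 pp3:1 pp4:1
Op 4: write(P1, v0, 101). refcount(pp0)=2>1 -> COPY to pp5. 6 ppages; refcounts: pp0:1 pp1:1 pp2:1 pp3:1 pp4:1 pp5:1
Op 5: read(P1, v1) -> 22. No state change.

Answer: 6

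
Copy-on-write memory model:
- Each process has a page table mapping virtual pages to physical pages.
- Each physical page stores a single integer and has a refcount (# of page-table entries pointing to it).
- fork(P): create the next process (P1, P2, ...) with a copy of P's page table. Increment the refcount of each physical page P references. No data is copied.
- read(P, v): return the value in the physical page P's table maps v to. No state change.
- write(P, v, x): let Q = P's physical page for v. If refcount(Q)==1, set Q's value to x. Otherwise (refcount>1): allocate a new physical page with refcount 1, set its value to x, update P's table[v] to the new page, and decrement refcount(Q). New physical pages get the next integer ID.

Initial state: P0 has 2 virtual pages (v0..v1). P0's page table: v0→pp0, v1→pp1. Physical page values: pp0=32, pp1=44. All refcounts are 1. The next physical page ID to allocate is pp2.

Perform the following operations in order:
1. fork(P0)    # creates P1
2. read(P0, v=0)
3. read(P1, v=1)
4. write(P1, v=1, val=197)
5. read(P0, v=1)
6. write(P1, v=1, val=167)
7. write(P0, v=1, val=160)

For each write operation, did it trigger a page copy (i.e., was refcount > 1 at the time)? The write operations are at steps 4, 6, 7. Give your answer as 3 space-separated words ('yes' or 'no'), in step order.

Op 1: fork(P0) -> P1. 2 ppages; refcounts: pp0:2 pp1:2
Op 2: read(P0, v0) -> 32. No state change.
Op 3: read(P1, v1) -> 44. No state change.
Op 4: write(P1, v1, 197). refcount(pp1)=2>1 -> COPY to pp2. 3 ppages; refcounts: pp0:2 pp1:1 pp2:1
Op 5: read(P0, v1) -> 44. No state change.
Op 6: write(P1, v1, 167). refcount(pp2)=1 -> write in place. 3 ppages; refcounts: pp0:2 pp1:1 pp2:1
Op 7: write(P0, v1, 160). refcount(pp1)=1 -> write in place. 3 ppages; refcounts: pp0:2 pp1:1 pp2:1

yes no no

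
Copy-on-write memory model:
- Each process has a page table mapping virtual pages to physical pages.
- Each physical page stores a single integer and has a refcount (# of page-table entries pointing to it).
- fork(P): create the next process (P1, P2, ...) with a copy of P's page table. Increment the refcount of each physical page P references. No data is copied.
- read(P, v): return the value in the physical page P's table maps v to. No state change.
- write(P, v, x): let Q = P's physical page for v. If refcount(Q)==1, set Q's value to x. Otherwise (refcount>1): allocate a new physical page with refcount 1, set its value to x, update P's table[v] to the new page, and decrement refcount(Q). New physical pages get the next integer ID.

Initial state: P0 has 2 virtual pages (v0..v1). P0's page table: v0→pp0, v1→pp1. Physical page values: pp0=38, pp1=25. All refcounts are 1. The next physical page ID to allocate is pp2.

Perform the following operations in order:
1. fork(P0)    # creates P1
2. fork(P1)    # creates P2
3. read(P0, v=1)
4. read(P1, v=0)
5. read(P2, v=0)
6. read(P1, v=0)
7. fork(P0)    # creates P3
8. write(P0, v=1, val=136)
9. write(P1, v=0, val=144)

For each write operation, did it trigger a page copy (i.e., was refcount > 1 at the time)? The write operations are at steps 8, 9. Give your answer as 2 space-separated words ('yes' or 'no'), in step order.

Op 1: fork(P0) -> P1. 2 ppages; refcounts: pp0:2 pp1:2
Op 2: fork(P1) -> P2. 2 ppages; refcounts: pp0:3 pp1:3
Op 3: read(P0, v1) -> 25. No state change.
Op 4: read(P1, v0) -> 38. No state change.
Op 5: read(P2, v0) -> 38. No state change.
Op 6: read(P1, v0) -> 38. No state change.
Op 7: fork(P0) -> P3. 2 ppages; refcounts: pp0:4 pp1:4
Op 8: write(P0, v1, 136). refcount(pp1)=4>1 -> COPY to pp2. 3 ppages; refcounts: pp0:4 pp1:3 pp2:1
Op 9: write(P1, v0, 144). refcount(pp0)=4>1 -> COPY to pp3. 4 ppages; refcounts: pp0:3 pp1:3 pp2:1 pp3:1

yes yes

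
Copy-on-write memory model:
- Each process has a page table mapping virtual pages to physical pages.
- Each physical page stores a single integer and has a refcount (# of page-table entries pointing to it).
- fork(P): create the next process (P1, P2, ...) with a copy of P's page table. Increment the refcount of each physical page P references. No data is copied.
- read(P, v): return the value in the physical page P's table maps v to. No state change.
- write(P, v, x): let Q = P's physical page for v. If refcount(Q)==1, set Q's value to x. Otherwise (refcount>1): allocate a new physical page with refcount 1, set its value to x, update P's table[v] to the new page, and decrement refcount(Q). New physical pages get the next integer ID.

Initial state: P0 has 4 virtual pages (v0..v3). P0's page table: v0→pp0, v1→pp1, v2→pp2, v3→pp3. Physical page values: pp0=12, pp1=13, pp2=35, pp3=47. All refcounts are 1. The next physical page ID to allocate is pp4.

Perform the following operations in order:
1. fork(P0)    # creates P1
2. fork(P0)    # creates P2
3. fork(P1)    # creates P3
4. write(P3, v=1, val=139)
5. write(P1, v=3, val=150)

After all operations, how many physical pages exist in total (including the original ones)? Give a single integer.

Op 1: fork(P0) -> P1. 4 ppages; refcounts: pp0:2 pp1:2 pp2:2 pp3:2
Op 2: fork(P0) -> P2. 4 ppages; refcounts: pp0:3 pp1:3 pp2:3 pp3:3
Op 3: fork(P1) -> P3. 4 ppages; refcounts: pp0:4 pp1:4 pp2:4 pp3:4
Op 4: write(P3, v1, 139). refcount(pp1)=4>1 -> COPY to pp4. 5 ppages; refcounts: pp0:4 pp1:3 pp2:4 pp3:4 pp4:1
Op 5: write(P1, v3, 150). refcount(pp3)=4>1 -> COPY to pp5. 6 ppages; refcounts: pp0:4 pp1:3 pp2:4 pp3:3 pp4:1 pp5:1

Answer: 6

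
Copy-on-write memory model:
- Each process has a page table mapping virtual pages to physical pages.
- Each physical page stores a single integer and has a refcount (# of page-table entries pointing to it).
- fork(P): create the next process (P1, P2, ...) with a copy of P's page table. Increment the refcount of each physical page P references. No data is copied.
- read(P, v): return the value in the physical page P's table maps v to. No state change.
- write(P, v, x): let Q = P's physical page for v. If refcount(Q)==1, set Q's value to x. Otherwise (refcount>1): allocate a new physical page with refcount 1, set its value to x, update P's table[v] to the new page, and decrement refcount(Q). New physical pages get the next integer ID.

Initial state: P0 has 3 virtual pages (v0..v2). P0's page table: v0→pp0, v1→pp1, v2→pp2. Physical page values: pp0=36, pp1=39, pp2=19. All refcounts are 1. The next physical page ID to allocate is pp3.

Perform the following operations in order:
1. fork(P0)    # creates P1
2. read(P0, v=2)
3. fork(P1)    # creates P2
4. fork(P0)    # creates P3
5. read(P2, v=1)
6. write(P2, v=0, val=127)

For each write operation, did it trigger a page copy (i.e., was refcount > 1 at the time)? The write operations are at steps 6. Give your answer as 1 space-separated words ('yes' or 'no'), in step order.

Op 1: fork(P0) -> P1. 3 ppages; refcounts: pp0:2 pp1:2 pp2:2
Op 2: read(P0, v2) -> 19. No state change.
Op 3: fork(P1) -> P2. 3 ppages; refcounts: pp0:3 pp1:3 pp2:3
Op 4: fork(P0) -> P3. 3 ppages; refcounts: pp0:4 pp1:4 pp2:4
Op 5: read(P2, v1) -> 39. No state change.
Op 6: write(P2, v0, 127). refcount(pp0)=4>1 -> COPY to pp3. 4 ppages; refcounts: pp0:3 pp1:4 pp2:4 pp3:1

yes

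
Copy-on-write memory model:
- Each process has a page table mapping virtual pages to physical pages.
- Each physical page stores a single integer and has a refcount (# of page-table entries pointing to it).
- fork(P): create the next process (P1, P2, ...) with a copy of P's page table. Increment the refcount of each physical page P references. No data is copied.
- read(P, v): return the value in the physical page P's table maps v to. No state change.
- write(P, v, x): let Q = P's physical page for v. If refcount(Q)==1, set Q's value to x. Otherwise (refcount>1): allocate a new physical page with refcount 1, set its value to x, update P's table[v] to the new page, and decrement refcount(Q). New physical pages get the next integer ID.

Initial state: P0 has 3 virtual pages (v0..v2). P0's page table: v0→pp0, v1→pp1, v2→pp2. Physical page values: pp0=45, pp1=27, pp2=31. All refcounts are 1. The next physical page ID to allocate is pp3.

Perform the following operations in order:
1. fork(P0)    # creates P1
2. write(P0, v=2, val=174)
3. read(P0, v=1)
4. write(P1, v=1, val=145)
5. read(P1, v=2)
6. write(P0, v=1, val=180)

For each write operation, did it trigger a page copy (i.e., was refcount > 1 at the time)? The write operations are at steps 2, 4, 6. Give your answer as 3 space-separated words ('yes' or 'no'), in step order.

Op 1: fork(P0) -> P1. 3 ppages; refcounts: pp0:2 pp1:2 pp2:2
Op 2: write(P0, v2, 174). refcount(pp2)=2>1 -> COPY to pp3. 4 ppages; refcounts: pp0:2 pp1:2 pp2:1 pp3:1
Op 3: read(P0, v1) -> 27. No state change.
Op 4: write(P1, v1, 145). refcount(pp1)=2>1 -> COPY to pp4. 5 ppages; refcounts: pp0:2 pp1:1 pp2:1 pp3:1 pp4:1
Op 5: read(P1, v2) -> 31. No state change.
Op 6: write(P0, v1, 180). refcount(pp1)=1 -> write in place. 5 ppages; refcounts: pp0:2 pp1:1 pp2:1 pp3:1 pp4:1

yes yes no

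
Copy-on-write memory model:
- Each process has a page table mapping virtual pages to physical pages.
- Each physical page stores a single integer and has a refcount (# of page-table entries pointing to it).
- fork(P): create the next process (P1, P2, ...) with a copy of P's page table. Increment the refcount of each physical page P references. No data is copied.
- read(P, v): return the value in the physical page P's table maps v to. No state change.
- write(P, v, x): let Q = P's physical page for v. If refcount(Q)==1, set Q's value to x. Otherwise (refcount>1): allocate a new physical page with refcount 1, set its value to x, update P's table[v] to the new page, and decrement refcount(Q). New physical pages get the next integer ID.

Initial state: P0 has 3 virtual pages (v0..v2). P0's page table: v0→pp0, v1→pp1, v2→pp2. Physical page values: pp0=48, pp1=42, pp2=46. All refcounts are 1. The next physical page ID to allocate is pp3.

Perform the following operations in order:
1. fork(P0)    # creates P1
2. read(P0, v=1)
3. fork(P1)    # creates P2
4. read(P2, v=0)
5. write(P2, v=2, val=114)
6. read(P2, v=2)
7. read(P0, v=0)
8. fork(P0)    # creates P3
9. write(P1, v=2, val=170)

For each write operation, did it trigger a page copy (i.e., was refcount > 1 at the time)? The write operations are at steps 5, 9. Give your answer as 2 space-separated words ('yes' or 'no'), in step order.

Op 1: fork(P0) -> P1. 3 ppages; refcounts: pp0:2 pp1:2 pp2:2
Op 2: read(P0, v1) -> 42. No state change.
Op 3: fork(P1) -> P2. 3 ppages; refcounts: pp0:3 pp1:3 pp2:3
Op 4: read(P2, v0) -> 48. No state change.
Op 5: write(P2, v2, 114). refcount(pp2)=3>1 -> COPY to pp3. 4 ppages; refcounts: pp0:3 pp1:3 pp2:2 pp3:1
Op 6: read(P2, v2) -> 114. No state change.
Op 7: read(P0, v0) -> 48. No state change.
Op 8: fork(P0) -> P3. 4 ppages; refcounts: pp0:4 pp1:4 pp2:3 pp3:1
Op 9: write(P1, v2, 170). refcount(pp2)=3>1 -> COPY to pp4. 5 ppages; refcounts: pp0:4 pp1:4 pp2:2 pp3:1 pp4:1

yes yes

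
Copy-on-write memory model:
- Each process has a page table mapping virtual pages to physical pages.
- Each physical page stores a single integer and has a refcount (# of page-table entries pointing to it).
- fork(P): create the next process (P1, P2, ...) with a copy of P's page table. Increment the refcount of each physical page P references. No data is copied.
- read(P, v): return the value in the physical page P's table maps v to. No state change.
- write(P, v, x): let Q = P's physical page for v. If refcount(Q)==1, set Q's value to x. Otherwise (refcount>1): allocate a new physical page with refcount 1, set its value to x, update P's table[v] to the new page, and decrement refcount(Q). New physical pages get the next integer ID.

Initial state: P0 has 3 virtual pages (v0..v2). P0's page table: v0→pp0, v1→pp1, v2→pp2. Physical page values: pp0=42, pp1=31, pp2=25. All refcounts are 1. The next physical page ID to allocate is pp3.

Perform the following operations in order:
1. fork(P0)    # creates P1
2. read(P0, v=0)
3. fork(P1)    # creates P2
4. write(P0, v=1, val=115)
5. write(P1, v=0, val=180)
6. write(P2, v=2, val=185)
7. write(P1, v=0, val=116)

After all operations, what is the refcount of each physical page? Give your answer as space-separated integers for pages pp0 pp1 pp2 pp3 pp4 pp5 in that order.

Answer: 2 2 2 1 1 1

Derivation:
Op 1: fork(P0) -> P1. 3 ppages; refcounts: pp0:2 pp1:2 pp2:2
Op 2: read(P0, v0) -> 42. No state change.
Op 3: fork(P1) -> P2. 3 ppages; refcounts: pp0:3 pp1:3 pp2:3
Op 4: write(P0, v1, 115). refcount(pp1)=3>1 -> COPY to pp3. 4 ppages; refcounts: pp0:3 pp1:2 pp2:3 pp3:1
Op 5: write(P1, v0, 180). refcount(pp0)=3>1 -> COPY to pp4. 5 ppages; refcounts: pp0:2 pp1:2 pp2:3 pp3:1 pp4:1
Op 6: write(P2, v2, 185). refcount(pp2)=3>1 -> COPY to pp5. 6 ppages; refcounts: pp0:2 pp1:2 pp2:2 pp3:1 pp4:1 pp5:1
Op 7: write(P1, v0, 116). refcount(pp4)=1 -> write in place. 6 ppages; refcounts: pp0:2 pp1:2 pp2:2 pp3:1 pp4:1 pp5:1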